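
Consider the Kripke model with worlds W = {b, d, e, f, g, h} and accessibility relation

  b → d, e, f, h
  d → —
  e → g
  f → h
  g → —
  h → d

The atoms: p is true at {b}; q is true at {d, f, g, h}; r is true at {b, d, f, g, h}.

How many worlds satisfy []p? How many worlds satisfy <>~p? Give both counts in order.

2 and 4

For []p:
b: successors {d, e, f, h}; p there: d:F, e:F, f:F, h:F. ✗
d: no successors, so []p holds vacuously. ✓
e: successors {g}; p there: g:F. ✗
f: successors {h}; p there: h:F. ✗
g: no successors, so []p holds vacuously. ✓
h: successors {d}; p there: d:F. ✗
— 2 worlds.
For <>~p:
b: successors {d, e, f, h}; ~p there: d:T, e:T, f:T, h:T. ✓
d: no successors, so <>~p fails. ✗
e: successors {g}; ~p there: g:T. ✓
f: successors {h}; ~p there: h:T. ✓
g: no successors, so <>~p fails. ✗
h: successors {d}; ~p there: d:T. ✓
— 4 worlds.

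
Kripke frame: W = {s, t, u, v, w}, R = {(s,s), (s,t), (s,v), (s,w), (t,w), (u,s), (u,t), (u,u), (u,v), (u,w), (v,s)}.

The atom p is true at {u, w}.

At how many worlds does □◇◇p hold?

s: successors {s, t, v, w}; ◇◇p there: s:T, t:F, v:T, w:F. ✗
t: successors {w}; ◇◇p there: w:F. ✗
u: successors {s, t, u, v, w}; ◇◇p there: s:T, t:F, u:T, v:T, w:F. ✗
v: successors {s}; ◇◇p there: s:T. ✓
w: no successors, so □◇◇p holds vacuously. ✓
Satisfying worlds: {v, w}.

2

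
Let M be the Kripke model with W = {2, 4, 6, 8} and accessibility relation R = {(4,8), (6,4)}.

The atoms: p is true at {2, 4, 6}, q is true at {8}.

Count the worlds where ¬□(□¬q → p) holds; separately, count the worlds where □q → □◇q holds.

1 and 3

For ¬□(□¬q → p):
2: □(□¬q → p) is T. ✗
4: □(□¬q → p) is F. ✓
6: □(□¬q → p) is T. ✗
8: □(□¬q → p) is T. ✗
— 1 world.
For □q → □◇q:
2: □q is T, □◇q is T. ✓
4: □q is T, □◇q is F. ✗
6: □q is F, □◇q is T. ✓
8: □q is T, □◇q is T. ✓
— 3 worlds.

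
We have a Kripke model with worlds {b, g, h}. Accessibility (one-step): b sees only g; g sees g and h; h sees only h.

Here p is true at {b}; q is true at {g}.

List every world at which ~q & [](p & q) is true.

∅

b: ~q is T, [](p & q) is F. ✗
g: ~q is F, [](p & q) is F. ✗
h: ~q is T, [](p & q) is F. ✗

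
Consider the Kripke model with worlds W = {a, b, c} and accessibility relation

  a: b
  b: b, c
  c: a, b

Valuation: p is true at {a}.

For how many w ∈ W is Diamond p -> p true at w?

2

a: Diamond p is F, p is T. ✓
b: Diamond p is F, p is F. ✓
c: Diamond p is T, p is F. ✗
Satisfying worlds: {a, b}.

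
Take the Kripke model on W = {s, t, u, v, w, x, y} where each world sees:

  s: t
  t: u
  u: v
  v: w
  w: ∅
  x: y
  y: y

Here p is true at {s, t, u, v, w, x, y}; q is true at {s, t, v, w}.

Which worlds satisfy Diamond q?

{s, u, v}

s: successors {t}; q there: t:T. ✓
t: successors {u}; q there: u:F. ✗
u: successors {v}; q there: v:T. ✓
v: successors {w}; q there: w:T. ✓
w: no successors, so Diamond q fails. ✗
x: successors {y}; q there: y:F. ✗
y: successors {y}; q there: y:F. ✗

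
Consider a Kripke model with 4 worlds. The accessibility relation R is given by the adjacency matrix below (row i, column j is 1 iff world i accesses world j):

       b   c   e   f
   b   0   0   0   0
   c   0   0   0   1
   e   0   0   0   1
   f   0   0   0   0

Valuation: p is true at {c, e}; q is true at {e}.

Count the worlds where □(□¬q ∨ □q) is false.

0

b: no successors, so □(□¬q ∨ □q) holds vacuously. ✓
c: successors {f}; □¬q ∨ □q there: f:T. ✓
e: successors {f}; □¬q ∨ □q there: f:T. ✓
f: no successors, so □(□¬q ∨ □q) holds vacuously. ✓
Satisfying worlds: {b, c, e, f}.
So □(□¬q ∨ □q) fails at the other 0 worlds.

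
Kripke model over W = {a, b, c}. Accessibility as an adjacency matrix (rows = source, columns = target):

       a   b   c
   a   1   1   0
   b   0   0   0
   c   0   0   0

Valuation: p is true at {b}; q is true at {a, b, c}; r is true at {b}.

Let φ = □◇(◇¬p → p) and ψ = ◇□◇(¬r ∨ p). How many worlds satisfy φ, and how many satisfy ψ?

2 and 1

For □◇(◇¬p → p):
a: successors {a, b}; ◇(◇¬p → p) there: a:T, b:F. ✗
b: no successors, so □◇(◇¬p → p) holds vacuously. ✓
c: no successors, so □◇(◇¬p → p) holds vacuously. ✓
— 2 worlds.
For ◇□◇(¬r ∨ p):
a: successors {a, b}; □◇(¬r ∨ p) there: a:F, b:T. ✓
b: no successors, so ◇□◇(¬r ∨ p) fails. ✗
c: no successors, so ◇□◇(¬r ∨ p) fails. ✗
— 1 world.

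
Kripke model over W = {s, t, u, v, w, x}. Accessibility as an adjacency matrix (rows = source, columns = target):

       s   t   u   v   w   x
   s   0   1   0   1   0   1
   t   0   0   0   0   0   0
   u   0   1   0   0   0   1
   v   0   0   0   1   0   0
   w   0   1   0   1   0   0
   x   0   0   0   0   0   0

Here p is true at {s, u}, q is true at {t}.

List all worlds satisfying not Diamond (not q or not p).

s: Diamond (not q or not p) is T. ✗
t: Diamond (not q or not p) is F. ✓
u: Diamond (not q or not p) is T. ✗
v: Diamond (not q or not p) is T. ✗
w: Diamond (not q or not p) is T. ✗
x: Diamond (not q or not p) is F. ✓

{t, x}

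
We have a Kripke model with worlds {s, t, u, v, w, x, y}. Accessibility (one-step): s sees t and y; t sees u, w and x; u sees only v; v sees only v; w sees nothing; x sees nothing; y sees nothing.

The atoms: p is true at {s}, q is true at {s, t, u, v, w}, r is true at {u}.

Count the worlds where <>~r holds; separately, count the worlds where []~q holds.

4 and 3

For <>~r:
s: successors {t, y}; ~r there: t:T, y:T. ✓
t: successors {u, w, x}; ~r there: u:F, w:T, x:T. ✓
u: successors {v}; ~r there: v:T. ✓
v: successors {v}; ~r there: v:T. ✓
w: no successors, so <>~r fails. ✗
x: no successors, so <>~r fails. ✗
y: no successors, so <>~r fails. ✗
— 4 worlds.
For []~q:
s: successors {t, y}; ~q there: t:F, y:T. ✗
t: successors {u, w, x}; ~q there: u:F, w:F, x:T. ✗
u: successors {v}; ~q there: v:F. ✗
v: successors {v}; ~q there: v:F. ✗
w: no successors, so []~q holds vacuously. ✓
x: no successors, so []~q holds vacuously. ✓
y: no successors, so []~q holds vacuously. ✓
— 3 worlds.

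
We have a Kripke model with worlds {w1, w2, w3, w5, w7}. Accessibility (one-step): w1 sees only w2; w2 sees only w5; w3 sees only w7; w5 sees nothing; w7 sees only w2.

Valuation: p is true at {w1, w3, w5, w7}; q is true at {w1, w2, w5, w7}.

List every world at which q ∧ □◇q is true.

w1: q is T, □◇q is T. ✓
w2: q is T, □◇q is F. ✗
w3: q is F, □◇q is T. ✗
w5: q is T, □◇q is T. ✓
w7: q is T, □◇q is T. ✓

{w1, w5, w7}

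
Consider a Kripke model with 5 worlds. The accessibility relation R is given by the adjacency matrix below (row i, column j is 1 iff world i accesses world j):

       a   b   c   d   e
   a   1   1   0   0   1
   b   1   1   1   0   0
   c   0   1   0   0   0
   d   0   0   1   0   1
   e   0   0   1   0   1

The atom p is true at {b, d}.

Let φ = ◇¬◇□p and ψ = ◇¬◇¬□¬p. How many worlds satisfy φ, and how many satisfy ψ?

4 and 0

For ◇¬◇□p:
a: successors {a, b, e}; ¬◇□p there: a:T, b:F, e:F. ✓
b: successors {a, b, c}; ¬◇□p there: a:T, b:F, c:T. ✓
c: successors {b}; ¬◇□p there: b:F. ✗
d: successors {c, e}; ¬◇□p there: c:T, e:F. ✓
e: successors {c, e}; ¬◇□p there: c:T, e:F. ✓
— 4 worlds.
For ◇¬◇¬□¬p:
a: successors {a, b, e}; ¬◇¬□¬p there: a:F, b:F, e:F. ✗
b: successors {a, b, c}; ¬◇¬□¬p there: a:F, b:F, c:F. ✗
c: successors {b}; ¬◇¬□¬p there: b:F. ✗
d: successors {c, e}; ¬◇¬□¬p there: c:F, e:F. ✗
e: successors {c, e}; ¬◇¬□¬p there: c:F, e:F. ✗
— 0 worlds.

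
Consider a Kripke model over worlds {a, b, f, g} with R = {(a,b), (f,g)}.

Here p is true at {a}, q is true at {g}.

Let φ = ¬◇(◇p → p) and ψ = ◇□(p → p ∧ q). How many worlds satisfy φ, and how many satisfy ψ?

For ¬◇(◇p → p):
a: ◇(◇p → p) is T. ✗
b: ◇(◇p → p) is F. ✓
f: ◇(◇p → p) is T. ✗
g: ◇(◇p → p) is F. ✓
— 2 worlds.
For ◇□(p → p ∧ q):
a: successors {b}; □(p → p ∧ q) there: b:T. ✓
b: no successors, so ◇□(p → p ∧ q) fails. ✗
f: successors {g}; □(p → p ∧ q) there: g:T. ✓
g: no successors, so ◇□(p → p ∧ q) fails. ✗
— 2 worlds.

2 and 2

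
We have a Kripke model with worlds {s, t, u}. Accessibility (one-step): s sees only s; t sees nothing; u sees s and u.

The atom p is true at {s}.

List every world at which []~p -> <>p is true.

{s, u}

s: []~p is F, <>p is T. ✓
t: []~p is T, <>p is F. ✗
u: []~p is F, <>p is T. ✓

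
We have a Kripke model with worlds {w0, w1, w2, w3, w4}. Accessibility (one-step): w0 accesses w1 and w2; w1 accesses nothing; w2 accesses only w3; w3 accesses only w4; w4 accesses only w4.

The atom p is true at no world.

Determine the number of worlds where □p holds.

w0: successors {w1, w2}; p there: w1:F, w2:F. ✗
w1: no successors, so □p holds vacuously. ✓
w2: successors {w3}; p there: w3:F. ✗
w3: successors {w4}; p there: w4:F. ✗
w4: successors {w4}; p there: w4:F. ✗
Satisfying worlds: {w1}.

1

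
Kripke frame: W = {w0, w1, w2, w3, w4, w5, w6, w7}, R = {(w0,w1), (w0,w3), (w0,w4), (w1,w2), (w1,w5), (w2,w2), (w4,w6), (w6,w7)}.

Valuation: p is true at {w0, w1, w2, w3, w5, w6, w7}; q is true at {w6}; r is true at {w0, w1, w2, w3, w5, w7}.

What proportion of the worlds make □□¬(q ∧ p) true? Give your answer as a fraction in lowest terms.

7/8

w0: successors {w1, w3, w4}; □¬(q ∧ p) there: w1:T, w3:T, w4:F. ✗
w1: successors {w2, w5}; □¬(q ∧ p) there: w2:T, w5:T. ✓
w2: successors {w2}; □¬(q ∧ p) there: w2:T. ✓
w3: no successors, so □□¬(q ∧ p) holds vacuously. ✓
w4: successors {w6}; □¬(q ∧ p) there: w6:T. ✓
w5: no successors, so □□¬(q ∧ p) holds vacuously. ✓
w6: successors {w7}; □¬(q ∧ p) there: w7:T. ✓
w7: no successors, so □□¬(q ∧ p) holds vacuously. ✓
That's 7 of 8 worlds, so 7/8.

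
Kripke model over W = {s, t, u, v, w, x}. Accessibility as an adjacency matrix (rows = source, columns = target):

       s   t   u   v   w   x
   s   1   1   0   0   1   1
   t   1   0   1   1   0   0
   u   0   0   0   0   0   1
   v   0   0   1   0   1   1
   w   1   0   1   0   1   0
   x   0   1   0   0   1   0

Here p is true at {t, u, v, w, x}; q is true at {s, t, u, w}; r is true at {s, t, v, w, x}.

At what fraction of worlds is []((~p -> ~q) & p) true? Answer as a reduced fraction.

s: successors {s, t, w, x}; (~p -> ~q) & p there: s:F, t:T, w:T, x:T. ✗
t: successors {s, u, v}; (~p -> ~q) & p there: s:F, u:T, v:T. ✗
u: successors {x}; (~p -> ~q) & p there: x:T. ✓
v: successors {u, w, x}; (~p -> ~q) & p there: u:T, w:T, x:T. ✓
w: successors {s, u, w}; (~p -> ~q) & p there: s:F, u:T, w:T. ✗
x: successors {t, w}; (~p -> ~q) & p there: t:T, w:T. ✓
That's 3 of 6 worlds, so 3/6 = 1/2.

1/2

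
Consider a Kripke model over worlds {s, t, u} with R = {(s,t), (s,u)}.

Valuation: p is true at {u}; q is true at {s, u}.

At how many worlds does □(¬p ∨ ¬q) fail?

s: successors {t, u}; ¬p ∨ ¬q there: t:T, u:F. ✗
t: no successors, so □(¬p ∨ ¬q) holds vacuously. ✓
u: no successors, so □(¬p ∨ ¬q) holds vacuously. ✓
Satisfying worlds: {t, u}.
So □(¬p ∨ ¬q) fails at the other 1 world.

1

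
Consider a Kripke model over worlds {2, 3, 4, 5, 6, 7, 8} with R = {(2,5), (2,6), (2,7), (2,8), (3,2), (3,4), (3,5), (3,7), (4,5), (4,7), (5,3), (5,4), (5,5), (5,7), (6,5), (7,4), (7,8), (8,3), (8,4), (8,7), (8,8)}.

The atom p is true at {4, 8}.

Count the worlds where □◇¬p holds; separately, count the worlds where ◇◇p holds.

For □◇¬p:
2: successors {5, 6, 7, 8}; ◇¬p there: 5:T, 6:T, 7:F, 8:T. ✗
3: successors {2, 4, 5, 7}; ◇¬p there: 2:T, 4:T, 5:T, 7:F. ✗
4: successors {5, 7}; ◇¬p there: 5:T, 7:F. ✗
5: successors {3, 4, 5, 7}; ◇¬p there: 3:T, 4:T, 5:T, 7:F. ✗
6: successors {5}; ◇¬p there: 5:T. ✓
7: successors {4, 8}; ◇¬p there: 4:T, 8:T. ✓
8: successors {3, 4, 7, 8}; ◇¬p there: 3:T, 4:T, 7:F, 8:T. ✗
— 2 worlds.
For ◇◇p:
2: successors {5, 6, 7, 8}; ◇p there: 5:T, 6:F, 7:T, 8:T. ✓
3: successors {2, 4, 5, 7}; ◇p there: 2:T, 4:F, 5:T, 7:T. ✓
4: successors {5, 7}; ◇p there: 5:T, 7:T. ✓
5: successors {3, 4, 5, 7}; ◇p there: 3:T, 4:F, 5:T, 7:T. ✓
6: successors {5}; ◇p there: 5:T. ✓
7: successors {4, 8}; ◇p there: 4:F, 8:T. ✓
8: successors {3, 4, 7, 8}; ◇p there: 3:T, 4:F, 7:T, 8:T. ✓
— 7 worlds.

2 and 7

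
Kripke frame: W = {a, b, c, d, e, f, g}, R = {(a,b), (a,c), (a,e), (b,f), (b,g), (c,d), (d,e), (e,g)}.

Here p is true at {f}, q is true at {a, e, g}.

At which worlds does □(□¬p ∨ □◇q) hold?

{b, c, d, e, f, g}

a: successors {b, c, e}; □¬p ∨ □◇q there: b:F, c:T, e:T. ✗
b: successors {f, g}; □¬p ∨ □◇q there: f:T, g:T. ✓
c: successors {d}; □¬p ∨ □◇q there: d:T. ✓
d: successors {e}; □¬p ∨ □◇q there: e:T. ✓
e: successors {g}; □¬p ∨ □◇q there: g:T. ✓
f: no successors, so □(□¬p ∨ □◇q) holds vacuously. ✓
g: no successors, so □(□¬p ∨ □◇q) holds vacuously. ✓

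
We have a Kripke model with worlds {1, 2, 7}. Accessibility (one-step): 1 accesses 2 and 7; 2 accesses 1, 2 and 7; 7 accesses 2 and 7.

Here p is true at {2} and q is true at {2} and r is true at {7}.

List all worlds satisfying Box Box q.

∅

1: successors {2, 7}; Box q there: 2:F, 7:F. ✗
2: successors {1, 2, 7}; Box q there: 1:F, 2:F, 7:F. ✗
7: successors {2, 7}; Box q there: 2:F, 7:F. ✗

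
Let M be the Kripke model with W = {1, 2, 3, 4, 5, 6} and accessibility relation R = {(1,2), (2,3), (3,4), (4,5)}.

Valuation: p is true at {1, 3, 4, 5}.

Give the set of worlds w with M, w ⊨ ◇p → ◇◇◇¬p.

1: ◇p is F, ◇◇◇¬p is F. ✓
2: ◇p is T, ◇◇◇¬p is F. ✗
3: ◇p is T, ◇◇◇¬p is F. ✗
4: ◇p is T, ◇◇◇¬p is F. ✗
5: ◇p is F, ◇◇◇¬p is F. ✓
6: ◇p is F, ◇◇◇¬p is F. ✓

{1, 5, 6}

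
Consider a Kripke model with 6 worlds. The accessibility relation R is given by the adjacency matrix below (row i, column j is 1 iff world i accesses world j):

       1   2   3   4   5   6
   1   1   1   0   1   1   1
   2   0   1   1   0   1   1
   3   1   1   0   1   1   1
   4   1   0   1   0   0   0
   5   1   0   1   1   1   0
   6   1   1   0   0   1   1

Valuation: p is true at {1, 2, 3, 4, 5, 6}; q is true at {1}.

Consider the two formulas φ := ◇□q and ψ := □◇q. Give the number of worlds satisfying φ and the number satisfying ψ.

For ◇□q:
1: successors {1, 2, 4, 5, 6}; □q there: 1:F, 2:F, 4:F, 5:F, 6:F. ✗
2: successors {2, 3, 5, 6}; □q there: 2:F, 3:F, 5:F, 6:F. ✗
3: successors {1, 2, 4, 5, 6}; □q there: 1:F, 2:F, 4:F, 5:F, 6:F. ✗
4: successors {1, 3}; □q there: 1:F, 3:F. ✗
5: successors {1, 3, 4, 5}; □q there: 1:F, 3:F, 4:F, 5:F. ✗
6: successors {1, 2, 5, 6}; □q there: 1:F, 2:F, 5:F, 6:F. ✗
— 0 worlds.
For □◇q:
1: successors {1, 2, 4, 5, 6}; ◇q there: 1:T, 2:F, 4:T, 5:T, 6:T. ✗
2: successors {2, 3, 5, 6}; ◇q there: 2:F, 3:T, 5:T, 6:T. ✗
3: successors {1, 2, 4, 5, 6}; ◇q there: 1:T, 2:F, 4:T, 5:T, 6:T. ✗
4: successors {1, 3}; ◇q there: 1:T, 3:T. ✓
5: successors {1, 3, 4, 5}; ◇q there: 1:T, 3:T, 4:T, 5:T. ✓
6: successors {1, 2, 5, 6}; ◇q there: 1:T, 2:F, 5:T, 6:T. ✗
— 2 worlds.

0 and 2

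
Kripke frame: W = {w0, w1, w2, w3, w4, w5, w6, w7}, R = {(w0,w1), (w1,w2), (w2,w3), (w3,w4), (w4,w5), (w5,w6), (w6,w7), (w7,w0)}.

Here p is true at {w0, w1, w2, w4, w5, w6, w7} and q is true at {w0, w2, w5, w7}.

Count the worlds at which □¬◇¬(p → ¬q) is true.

4

w0: successors {w1}; ¬◇¬(p → ¬q) there: w1:F. ✗
w1: successors {w2}; ¬◇¬(p → ¬q) there: w2:T. ✓
w2: successors {w3}; ¬◇¬(p → ¬q) there: w3:T. ✓
w3: successors {w4}; ¬◇¬(p → ¬q) there: w4:F. ✗
w4: successors {w5}; ¬◇¬(p → ¬q) there: w5:T. ✓
w5: successors {w6}; ¬◇¬(p → ¬q) there: w6:F. ✗
w6: successors {w7}; ¬◇¬(p → ¬q) there: w7:F. ✗
w7: successors {w0}; ¬◇¬(p → ¬q) there: w0:T. ✓
Satisfying worlds: {w1, w2, w4, w7}.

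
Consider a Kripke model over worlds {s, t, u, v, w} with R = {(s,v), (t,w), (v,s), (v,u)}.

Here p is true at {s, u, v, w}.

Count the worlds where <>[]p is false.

2

s: successors {v}; []p there: v:T. ✓
t: successors {w}; []p there: w:T. ✓
u: no successors, so <>[]p fails. ✗
v: successors {s, u}; []p there: s:T, u:T. ✓
w: no successors, so <>[]p fails. ✗
Satisfying worlds: {s, t, v}.
So <>[]p fails at the other 2 worlds.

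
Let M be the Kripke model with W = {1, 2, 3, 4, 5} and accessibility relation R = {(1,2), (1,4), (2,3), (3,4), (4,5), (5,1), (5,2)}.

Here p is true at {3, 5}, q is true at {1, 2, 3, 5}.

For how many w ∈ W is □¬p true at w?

3

1: successors {2, 4}; ¬p there: 2:T, 4:T. ✓
2: successors {3}; ¬p there: 3:F. ✗
3: successors {4}; ¬p there: 4:T. ✓
4: successors {5}; ¬p there: 5:F. ✗
5: successors {1, 2}; ¬p there: 1:T, 2:T. ✓
Satisfying worlds: {1, 3, 5}.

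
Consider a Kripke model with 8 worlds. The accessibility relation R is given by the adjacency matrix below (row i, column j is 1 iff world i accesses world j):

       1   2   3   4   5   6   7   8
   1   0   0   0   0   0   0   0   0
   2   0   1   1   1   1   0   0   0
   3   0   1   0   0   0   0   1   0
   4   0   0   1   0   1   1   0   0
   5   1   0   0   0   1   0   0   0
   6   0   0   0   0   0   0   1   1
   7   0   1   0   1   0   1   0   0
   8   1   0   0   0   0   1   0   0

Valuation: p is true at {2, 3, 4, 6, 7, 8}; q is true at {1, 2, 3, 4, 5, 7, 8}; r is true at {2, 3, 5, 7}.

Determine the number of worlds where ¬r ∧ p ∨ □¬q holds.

4

1: ¬r ∧ p is F, □¬q is T. ✓
2: ¬r ∧ p is F, □¬q is F. ✗
3: ¬r ∧ p is F, □¬q is F. ✗
4: ¬r ∧ p is T, □¬q is F. ✓
5: ¬r ∧ p is F, □¬q is F. ✗
6: ¬r ∧ p is T, □¬q is F. ✓
7: ¬r ∧ p is F, □¬q is F. ✗
8: ¬r ∧ p is T, □¬q is F. ✓
Satisfying worlds: {1, 4, 6, 8}.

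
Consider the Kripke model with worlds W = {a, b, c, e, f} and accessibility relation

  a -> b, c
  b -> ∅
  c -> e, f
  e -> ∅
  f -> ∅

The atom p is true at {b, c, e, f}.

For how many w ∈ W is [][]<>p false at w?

a: successors {b, c}; []<>p there: b:T, c:F. ✗
b: no successors, so [][]<>p holds vacuously. ✓
c: successors {e, f}; []<>p there: e:T, f:T. ✓
e: no successors, so [][]<>p holds vacuously. ✓
f: no successors, so [][]<>p holds vacuously. ✓
Satisfying worlds: {b, c, e, f}.
So [][]<>p fails at the other 1 world.

1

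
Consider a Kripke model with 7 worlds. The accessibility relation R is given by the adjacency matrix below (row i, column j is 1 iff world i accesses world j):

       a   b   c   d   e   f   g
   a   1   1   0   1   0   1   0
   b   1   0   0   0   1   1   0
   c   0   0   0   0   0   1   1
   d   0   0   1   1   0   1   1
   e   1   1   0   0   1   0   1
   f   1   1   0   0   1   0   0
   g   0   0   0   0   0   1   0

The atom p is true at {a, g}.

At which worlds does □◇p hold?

{a, b, f, g}

a: successors {a, b, d, f}; ◇p there: a:T, b:T, d:T, f:T. ✓
b: successors {a, e, f}; ◇p there: a:T, e:T, f:T. ✓
c: successors {f, g}; ◇p there: f:T, g:F. ✗
d: successors {c, d, f, g}; ◇p there: c:T, d:T, f:T, g:F. ✗
e: successors {a, b, e, g}; ◇p there: a:T, b:T, e:T, g:F. ✗
f: successors {a, b, e}; ◇p there: a:T, b:T, e:T. ✓
g: successors {f}; ◇p there: f:T. ✓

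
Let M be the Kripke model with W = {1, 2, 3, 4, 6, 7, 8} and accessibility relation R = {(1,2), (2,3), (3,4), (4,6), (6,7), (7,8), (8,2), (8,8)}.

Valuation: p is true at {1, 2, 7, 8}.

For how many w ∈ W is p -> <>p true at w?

1: p is T, <>p is T. ✓
2: p is T, <>p is F. ✗
3: p is F, <>p is F. ✓
4: p is F, <>p is F. ✓
6: p is F, <>p is T. ✓
7: p is T, <>p is T. ✓
8: p is T, <>p is T. ✓
Satisfying worlds: {1, 3, 4, 6, 7, 8}.

6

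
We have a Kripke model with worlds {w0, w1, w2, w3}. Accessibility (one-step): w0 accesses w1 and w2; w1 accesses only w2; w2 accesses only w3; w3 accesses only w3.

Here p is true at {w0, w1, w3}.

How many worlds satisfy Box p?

2

w0: successors {w1, w2}; p there: w1:T, w2:F. ✗
w1: successors {w2}; p there: w2:F. ✗
w2: successors {w3}; p there: w3:T. ✓
w3: successors {w3}; p there: w3:T. ✓
Satisfying worlds: {w2, w3}.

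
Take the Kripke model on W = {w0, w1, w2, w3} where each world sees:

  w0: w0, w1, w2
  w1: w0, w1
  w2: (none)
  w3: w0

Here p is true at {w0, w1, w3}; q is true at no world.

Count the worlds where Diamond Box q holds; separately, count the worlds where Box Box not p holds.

1 and 1

For Diamond Box q:
w0: successors {w0, w1, w2}; Box q there: w0:F, w1:F, w2:T. ✓
w1: successors {w0, w1}; Box q there: w0:F, w1:F. ✗
w2: no successors, so Diamond Box q fails. ✗
w3: successors {w0}; Box q there: w0:F. ✗
— 1 world.
For Box Box not p:
w0: successors {w0, w1, w2}; Box not p there: w0:F, w1:F, w2:T. ✗
w1: successors {w0, w1}; Box not p there: w0:F, w1:F. ✗
w2: no successors, so Box Box not p holds vacuously. ✓
w3: successors {w0}; Box not p there: w0:F. ✗
— 1 world.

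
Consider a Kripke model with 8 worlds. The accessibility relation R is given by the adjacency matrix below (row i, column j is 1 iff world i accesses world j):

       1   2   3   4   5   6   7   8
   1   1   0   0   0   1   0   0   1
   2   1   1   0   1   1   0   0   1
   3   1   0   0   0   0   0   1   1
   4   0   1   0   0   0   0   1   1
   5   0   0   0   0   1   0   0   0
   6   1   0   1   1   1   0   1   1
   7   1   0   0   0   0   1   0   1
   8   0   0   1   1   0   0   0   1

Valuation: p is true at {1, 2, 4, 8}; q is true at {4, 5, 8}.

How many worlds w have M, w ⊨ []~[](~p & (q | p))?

1: successors {1, 5, 8}; ~[](~p & (q | p)) there: 1:T, 5:F, 8:T. ✗
2: successors {1, 2, 4, 5, 8}; ~[](~p & (q | p)) there: 1:T, 2:T, 4:T, 5:F, 8:T. ✗
3: successors {1, 7, 8}; ~[](~p & (q | p)) there: 1:T, 7:T, 8:T. ✓
4: successors {2, 7, 8}; ~[](~p & (q | p)) there: 2:T, 7:T, 8:T. ✓
5: successors {5}; ~[](~p & (q | p)) there: 5:F. ✗
6: successors {1, 3, 4, 5, 7, 8}; ~[](~p & (q | p)) there: 1:T, 3:T, 4:T, 5:F, 7:T, 8:T. ✗
7: successors {1, 6, 8}; ~[](~p & (q | p)) there: 1:T, 6:T, 8:T. ✓
8: successors {3, 4, 8}; ~[](~p & (q | p)) there: 3:T, 4:T, 8:T. ✓
Satisfying worlds: {3, 4, 7, 8}.

4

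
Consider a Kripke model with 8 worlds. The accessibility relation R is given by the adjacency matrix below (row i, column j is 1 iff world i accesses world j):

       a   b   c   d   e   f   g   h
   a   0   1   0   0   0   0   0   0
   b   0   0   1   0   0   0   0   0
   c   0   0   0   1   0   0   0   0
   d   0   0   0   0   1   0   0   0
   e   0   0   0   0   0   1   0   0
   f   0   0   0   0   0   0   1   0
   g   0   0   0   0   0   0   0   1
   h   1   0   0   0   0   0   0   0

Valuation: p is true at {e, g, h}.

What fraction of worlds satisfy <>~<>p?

a: successors {b}; ~<>p there: b:T. ✓
b: successors {c}; ~<>p there: c:T. ✓
c: successors {d}; ~<>p there: d:F. ✗
d: successors {e}; ~<>p there: e:T. ✓
e: successors {f}; ~<>p there: f:F. ✗
f: successors {g}; ~<>p there: g:F. ✗
g: successors {h}; ~<>p there: h:T. ✓
h: successors {a}; ~<>p there: a:T. ✓
That's 5 of 8 worlds, so 5/8.

5/8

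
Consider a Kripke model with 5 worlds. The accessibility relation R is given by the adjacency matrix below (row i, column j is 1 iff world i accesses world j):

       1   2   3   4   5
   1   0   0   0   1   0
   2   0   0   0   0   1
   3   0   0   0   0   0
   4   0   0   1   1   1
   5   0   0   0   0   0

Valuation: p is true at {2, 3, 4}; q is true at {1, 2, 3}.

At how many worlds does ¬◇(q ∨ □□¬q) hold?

1: ◇(q ∨ □□¬q) is F. ✓
2: ◇(q ∨ □□¬q) is T. ✗
3: ◇(q ∨ □□¬q) is F. ✓
4: ◇(q ∨ □□¬q) is T. ✗
5: ◇(q ∨ □□¬q) is F. ✓
Satisfying worlds: {1, 3, 5}.

3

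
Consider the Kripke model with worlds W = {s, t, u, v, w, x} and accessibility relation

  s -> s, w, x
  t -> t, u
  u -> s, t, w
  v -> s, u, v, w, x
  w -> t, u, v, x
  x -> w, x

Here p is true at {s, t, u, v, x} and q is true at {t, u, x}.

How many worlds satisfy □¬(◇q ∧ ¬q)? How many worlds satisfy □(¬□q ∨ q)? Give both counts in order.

1 and 6

For □¬(◇q ∧ ¬q):
s: successors {s, w, x}; ¬(◇q ∧ ¬q) there: s:F, w:F, x:T. ✗
t: successors {t, u}; ¬(◇q ∧ ¬q) there: t:T, u:T. ✓
u: successors {s, t, w}; ¬(◇q ∧ ¬q) there: s:F, t:T, w:F. ✗
v: successors {s, u, v, w, x}; ¬(◇q ∧ ¬q) there: s:F, u:T, v:F, w:F, x:T. ✗
w: successors {t, u, v, x}; ¬(◇q ∧ ¬q) there: t:T, u:T, v:F, x:T. ✗
x: successors {w, x}; ¬(◇q ∧ ¬q) there: w:F, x:T. ✗
— 1 world.
For □(¬□q ∨ q):
s: successors {s, w, x}; ¬□q ∨ q there: s:T, w:T, x:T. ✓
t: successors {t, u}; ¬□q ∨ q there: t:T, u:T. ✓
u: successors {s, t, w}; ¬□q ∨ q there: s:T, t:T, w:T. ✓
v: successors {s, u, v, w, x}; ¬□q ∨ q there: s:T, u:T, v:T, w:T, x:T. ✓
w: successors {t, u, v, x}; ¬□q ∨ q there: t:T, u:T, v:T, x:T. ✓
x: successors {w, x}; ¬□q ∨ q there: w:T, x:T. ✓
— 6 worlds.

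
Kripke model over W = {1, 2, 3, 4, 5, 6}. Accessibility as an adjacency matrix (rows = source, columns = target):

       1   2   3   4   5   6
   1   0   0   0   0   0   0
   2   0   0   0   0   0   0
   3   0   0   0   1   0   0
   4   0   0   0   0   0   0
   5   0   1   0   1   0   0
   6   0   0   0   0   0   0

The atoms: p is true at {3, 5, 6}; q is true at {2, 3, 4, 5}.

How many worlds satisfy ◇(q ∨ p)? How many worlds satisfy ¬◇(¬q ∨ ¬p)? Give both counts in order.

2 and 4

For ◇(q ∨ p):
1: no successors, so ◇(q ∨ p) fails. ✗
2: no successors, so ◇(q ∨ p) fails. ✗
3: successors {4}; q ∨ p there: 4:T. ✓
4: no successors, so ◇(q ∨ p) fails. ✗
5: successors {2, 4}; q ∨ p there: 2:T, 4:T. ✓
6: no successors, so ◇(q ∨ p) fails. ✗
— 2 worlds.
For ¬◇(¬q ∨ ¬p):
1: ◇(¬q ∨ ¬p) is F. ✓
2: ◇(¬q ∨ ¬p) is F. ✓
3: ◇(¬q ∨ ¬p) is T. ✗
4: ◇(¬q ∨ ¬p) is F. ✓
5: ◇(¬q ∨ ¬p) is T. ✗
6: ◇(¬q ∨ ¬p) is F. ✓
— 4 worlds.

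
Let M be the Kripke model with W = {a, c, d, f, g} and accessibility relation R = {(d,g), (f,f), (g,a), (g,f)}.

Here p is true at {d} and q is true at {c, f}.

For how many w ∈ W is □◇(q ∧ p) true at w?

a: no successors, so □◇(q ∧ p) holds vacuously. ✓
c: no successors, so □◇(q ∧ p) holds vacuously. ✓
d: successors {g}; ◇(q ∧ p) there: g:F. ✗
f: successors {f}; ◇(q ∧ p) there: f:F. ✗
g: successors {a, f}; ◇(q ∧ p) there: a:F, f:F. ✗
Satisfying worlds: {a, c}.

2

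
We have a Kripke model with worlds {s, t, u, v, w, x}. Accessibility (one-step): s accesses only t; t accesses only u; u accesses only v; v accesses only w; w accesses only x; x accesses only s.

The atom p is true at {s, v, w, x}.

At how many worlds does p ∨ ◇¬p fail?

s: p is T, ◇¬p is T. ✓
t: p is F, ◇¬p is T. ✓
u: p is F, ◇¬p is F. ✗
v: p is T, ◇¬p is F. ✓
w: p is T, ◇¬p is F. ✓
x: p is T, ◇¬p is F. ✓
Satisfying worlds: {s, t, v, w, x}.
So p ∨ ◇¬p fails at the other 1 world.

1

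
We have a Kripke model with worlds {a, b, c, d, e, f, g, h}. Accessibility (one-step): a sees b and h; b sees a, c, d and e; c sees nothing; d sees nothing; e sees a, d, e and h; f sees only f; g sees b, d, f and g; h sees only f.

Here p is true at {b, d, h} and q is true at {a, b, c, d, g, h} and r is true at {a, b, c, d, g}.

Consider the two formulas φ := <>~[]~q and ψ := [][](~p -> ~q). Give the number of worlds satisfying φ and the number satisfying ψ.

For <>~[]~q:
a: successors {b, h}; ~[]~q there: b:T, h:F. ✓
b: successors {a, c, d, e}; ~[]~q there: a:T, c:F, d:F, e:T. ✓
c: no successors, so <>~[]~q fails. ✗
d: no successors, so <>~[]~q fails. ✗
e: successors {a, d, e, h}; ~[]~q there: a:T, d:F, e:T, h:F. ✓
f: successors {f}; ~[]~q there: f:F. ✗
g: successors {b, d, f, g}; ~[]~q there: b:T, d:F, f:F, g:T. ✓
h: successors {f}; ~[]~q there: f:F. ✗
— 4 worlds.
For [][](~p -> ~q):
a: successors {b, h}; [](~p -> ~q) there: b:F, h:T. ✗
b: successors {a, c, d, e}; [](~p -> ~q) there: a:T, c:T, d:T, e:F. ✗
c: no successors, so [][](~p -> ~q) holds vacuously. ✓
d: no successors, so [][](~p -> ~q) holds vacuously. ✓
e: successors {a, d, e, h}; [](~p -> ~q) there: a:T, d:T, e:F, h:T. ✗
f: successors {f}; [](~p -> ~q) there: f:T. ✓
g: successors {b, d, f, g}; [](~p -> ~q) there: b:F, d:T, f:T, g:F. ✗
h: successors {f}; [](~p -> ~q) there: f:T. ✓
— 4 worlds.

4 and 4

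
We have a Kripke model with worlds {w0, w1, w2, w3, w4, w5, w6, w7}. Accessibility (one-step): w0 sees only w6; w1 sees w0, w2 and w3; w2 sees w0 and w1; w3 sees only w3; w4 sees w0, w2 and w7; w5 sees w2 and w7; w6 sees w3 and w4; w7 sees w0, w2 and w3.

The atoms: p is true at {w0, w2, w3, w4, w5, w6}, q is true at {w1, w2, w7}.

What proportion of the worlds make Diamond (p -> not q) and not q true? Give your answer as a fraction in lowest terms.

w0: Diamond (p -> not q) is T, not q is T. ✓
w1: Diamond (p -> not q) is T, not q is F. ✗
w2: Diamond (p -> not q) is T, not q is F. ✗
w3: Diamond (p -> not q) is T, not q is T. ✓
w4: Diamond (p -> not q) is T, not q is T. ✓
w5: Diamond (p -> not q) is T, not q is T. ✓
w6: Diamond (p -> not q) is T, not q is T. ✓
w7: Diamond (p -> not q) is T, not q is F. ✗
That's 5 of 8 worlds, so 5/8.

5/8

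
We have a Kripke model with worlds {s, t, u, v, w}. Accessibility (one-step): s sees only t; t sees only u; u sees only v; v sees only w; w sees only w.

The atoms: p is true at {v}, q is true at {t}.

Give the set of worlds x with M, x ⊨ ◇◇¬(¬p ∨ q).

{t}

s: successors {t}; ◇¬(¬p ∨ q) there: t:F. ✗
t: successors {u}; ◇¬(¬p ∨ q) there: u:T. ✓
u: successors {v}; ◇¬(¬p ∨ q) there: v:F. ✗
v: successors {w}; ◇¬(¬p ∨ q) there: w:F. ✗
w: successors {w}; ◇¬(¬p ∨ q) there: w:F. ✗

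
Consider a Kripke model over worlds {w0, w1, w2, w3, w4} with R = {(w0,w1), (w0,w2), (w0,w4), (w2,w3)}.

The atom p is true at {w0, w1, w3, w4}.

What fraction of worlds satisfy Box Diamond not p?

w0: successors {w1, w2, w4}; Diamond not p there: w1:F, w2:F, w4:F. ✗
w1: no successors, so Box Diamond not p holds vacuously. ✓
w2: successors {w3}; Diamond not p there: w3:F. ✗
w3: no successors, so Box Diamond not p holds vacuously. ✓
w4: no successors, so Box Diamond not p holds vacuously. ✓
That's 3 of 5 worlds, so 3/5.

3/5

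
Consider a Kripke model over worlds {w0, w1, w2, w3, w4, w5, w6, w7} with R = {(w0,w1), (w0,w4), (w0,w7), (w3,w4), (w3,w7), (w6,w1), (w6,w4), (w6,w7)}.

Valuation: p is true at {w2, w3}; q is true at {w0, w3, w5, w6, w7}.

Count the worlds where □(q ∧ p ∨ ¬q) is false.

w0: successors {w1, w4, w7}; q ∧ p ∨ ¬q there: w1:T, w4:T, w7:F. ✗
w1: no successors, so □(q ∧ p ∨ ¬q) holds vacuously. ✓
w2: no successors, so □(q ∧ p ∨ ¬q) holds vacuously. ✓
w3: successors {w4, w7}; q ∧ p ∨ ¬q there: w4:T, w7:F. ✗
w4: no successors, so □(q ∧ p ∨ ¬q) holds vacuously. ✓
w5: no successors, so □(q ∧ p ∨ ¬q) holds vacuously. ✓
w6: successors {w1, w4, w7}; q ∧ p ∨ ¬q there: w1:T, w4:T, w7:F. ✗
w7: no successors, so □(q ∧ p ∨ ¬q) holds vacuously. ✓
Satisfying worlds: {w1, w2, w4, w5, w7}.
So □(q ∧ p ∨ ¬q) fails at the other 3 worlds.

3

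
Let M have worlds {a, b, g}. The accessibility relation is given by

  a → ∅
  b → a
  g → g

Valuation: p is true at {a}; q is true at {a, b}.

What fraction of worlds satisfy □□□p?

a: no successors, so □□□p holds vacuously. ✓
b: successors {a}; □□p there: a:T. ✓
g: successors {g}; □□p there: g:F. ✗
That's 2 of 3 worlds, so 2/3.

2/3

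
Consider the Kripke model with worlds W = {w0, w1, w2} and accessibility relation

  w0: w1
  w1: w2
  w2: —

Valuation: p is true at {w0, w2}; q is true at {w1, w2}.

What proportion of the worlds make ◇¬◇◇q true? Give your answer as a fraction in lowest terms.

w0: successors {w1}; ¬◇◇q there: w1:T. ✓
w1: successors {w2}; ¬◇◇q there: w2:T. ✓
w2: no successors, so ◇¬◇◇q fails. ✗
That's 2 of 3 worlds, so 2/3.

2/3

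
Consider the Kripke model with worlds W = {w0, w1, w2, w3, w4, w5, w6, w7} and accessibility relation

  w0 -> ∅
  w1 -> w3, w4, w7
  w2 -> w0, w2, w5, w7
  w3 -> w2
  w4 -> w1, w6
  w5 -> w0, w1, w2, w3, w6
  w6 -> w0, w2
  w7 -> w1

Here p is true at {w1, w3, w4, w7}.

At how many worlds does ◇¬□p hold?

w0: no successors, so ◇¬□p fails. ✗
w1: successors {w3, w4, w7}; ¬□p there: w3:T, w4:T, w7:F. ✓
w2: successors {w0, w2, w5, w7}; ¬□p there: w0:F, w2:T, w5:T, w7:F. ✓
w3: successors {w2}; ¬□p there: w2:T. ✓
w4: successors {w1, w6}; ¬□p there: w1:F, w6:T. ✓
w5: successors {w0, w1, w2, w3, w6}; ¬□p there: w0:F, w1:F, w2:T, w3:T, w6:T. ✓
w6: successors {w0, w2}; ¬□p there: w0:F, w2:T. ✓
w7: successors {w1}; ¬□p there: w1:F. ✗
Satisfying worlds: {w1, w2, w3, w4, w5, w6}.

6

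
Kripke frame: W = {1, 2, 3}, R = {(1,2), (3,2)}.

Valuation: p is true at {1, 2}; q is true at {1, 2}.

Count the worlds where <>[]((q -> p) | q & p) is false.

1: successors {2}; []((q -> p) | q & p) there: 2:T. ✓
2: no successors, so <>[]((q -> p) | q & p) fails. ✗
3: successors {2}; []((q -> p) | q & p) there: 2:T. ✓
Satisfying worlds: {1, 3}.
So <>[]((q -> p) | q & p) fails at the other 1 world.

1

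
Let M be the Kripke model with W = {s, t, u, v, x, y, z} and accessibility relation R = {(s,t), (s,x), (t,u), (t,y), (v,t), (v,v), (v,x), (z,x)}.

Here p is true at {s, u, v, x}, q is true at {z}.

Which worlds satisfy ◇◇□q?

s: successors {t, x}; ◇□q there: t:T, x:F. ✓
t: successors {u, y}; ◇□q there: u:F, y:F. ✗
u: no successors, so ◇◇□q fails. ✗
v: successors {t, v, x}; ◇□q there: t:T, v:T, x:F. ✓
x: no successors, so ◇◇□q fails. ✗
y: no successors, so ◇◇□q fails. ✗
z: successors {x}; ◇□q there: x:F. ✗

{s, v}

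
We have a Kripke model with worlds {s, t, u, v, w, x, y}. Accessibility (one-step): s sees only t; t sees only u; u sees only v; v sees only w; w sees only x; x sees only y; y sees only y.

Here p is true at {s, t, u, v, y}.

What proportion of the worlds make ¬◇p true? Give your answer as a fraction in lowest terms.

s: ◇p is T. ✗
t: ◇p is T. ✗
u: ◇p is T. ✗
v: ◇p is F. ✓
w: ◇p is F. ✓
x: ◇p is T. ✗
y: ◇p is T. ✗
That's 2 of 7 worlds, so 2/7.

2/7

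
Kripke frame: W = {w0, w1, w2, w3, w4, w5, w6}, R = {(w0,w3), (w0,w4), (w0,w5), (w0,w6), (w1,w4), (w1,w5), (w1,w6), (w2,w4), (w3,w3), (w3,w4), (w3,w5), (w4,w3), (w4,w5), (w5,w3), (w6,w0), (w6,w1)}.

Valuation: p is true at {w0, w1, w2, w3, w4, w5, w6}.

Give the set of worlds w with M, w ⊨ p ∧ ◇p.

w0: p is T, ◇p is T. ✓
w1: p is T, ◇p is T. ✓
w2: p is T, ◇p is T. ✓
w3: p is T, ◇p is T. ✓
w4: p is T, ◇p is T. ✓
w5: p is T, ◇p is T. ✓
w6: p is T, ◇p is T. ✓

{w0, w1, w2, w3, w4, w5, w6}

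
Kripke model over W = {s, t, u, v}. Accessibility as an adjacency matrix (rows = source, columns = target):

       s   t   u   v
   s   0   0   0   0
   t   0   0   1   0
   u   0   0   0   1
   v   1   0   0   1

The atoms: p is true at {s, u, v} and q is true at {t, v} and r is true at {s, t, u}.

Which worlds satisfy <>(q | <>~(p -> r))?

{t, u, v}

s: no successors, so <>(q | <>~(p -> r)) fails. ✗
t: successors {u}; q | <>~(p -> r) there: u:T. ✓
u: successors {v}; q | <>~(p -> r) there: v:T. ✓
v: successors {s, v}; q | <>~(p -> r) there: s:F, v:T. ✓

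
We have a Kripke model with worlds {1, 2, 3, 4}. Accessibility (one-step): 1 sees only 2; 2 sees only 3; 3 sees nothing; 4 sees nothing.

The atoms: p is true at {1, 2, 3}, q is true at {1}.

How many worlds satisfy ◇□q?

1

1: successors {2}; □q there: 2:F. ✗
2: successors {3}; □q there: 3:T. ✓
3: no successors, so ◇□q fails. ✗
4: no successors, so ◇□q fails. ✗
Satisfying worlds: {2}.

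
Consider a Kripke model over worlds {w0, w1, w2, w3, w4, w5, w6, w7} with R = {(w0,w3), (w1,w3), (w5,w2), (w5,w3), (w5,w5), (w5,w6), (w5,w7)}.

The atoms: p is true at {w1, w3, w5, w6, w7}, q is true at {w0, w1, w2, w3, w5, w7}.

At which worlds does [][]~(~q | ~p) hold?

w0: successors {w3}; []~(~q | ~p) there: w3:T. ✓
w1: successors {w3}; []~(~q | ~p) there: w3:T. ✓
w2: no successors, so [][]~(~q | ~p) holds vacuously. ✓
w3: no successors, so [][]~(~q | ~p) holds vacuously. ✓
w4: no successors, so [][]~(~q | ~p) holds vacuously. ✓
w5: successors {w2, w3, w5, w6, w7}; []~(~q | ~p) there: w2:T, w3:T, w5:F, w6:T, w7:T. ✗
w6: no successors, so [][]~(~q | ~p) holds vacuously. ✓
w7: no successors, so [][]~(~q | ~p) holds vacuously. ✓

{w0, w1, w2, w3, w4, w6, w7}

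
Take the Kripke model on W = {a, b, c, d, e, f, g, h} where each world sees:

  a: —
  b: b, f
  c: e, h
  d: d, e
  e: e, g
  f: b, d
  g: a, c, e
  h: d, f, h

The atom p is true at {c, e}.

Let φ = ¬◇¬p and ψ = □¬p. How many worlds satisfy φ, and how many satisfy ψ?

For ¬◇¬p:
a: ◇¬p is F. ✓
b: ◇¬p is T. ✗
c: ◇¬p is T. ✗
d: ◇¬p is T. ✗
e: ◇¬p is T. ✗
f: ◇¬p is T. ✗
g: ◇¬p is T. ✗
h: ◇¬p is T. ✗
— 1 world.
For □¬p:
a: no successors, so □¬p holds vacuously. ✓
b: successors {b, f}; ¬p there: b:T, f:T. ✓
c: successors {e, h}; ¬p there: e:F, h:T. ✗
d: successors {d, e}; ¬p there: d:T, e:F. ✗
e: successors {e, g}; ¬p there: e:F, g:T. ✗
f: successors {b, d}; ¬p there: b:T, d:T. ✓
g: successors {a, c, e}; ¬p there: a:T, c:F, e:F. ✗
h: successors {d, f, h}; ¬p there: d:T, f:T, h:T. ✓
— 4 worlds.

1 and 4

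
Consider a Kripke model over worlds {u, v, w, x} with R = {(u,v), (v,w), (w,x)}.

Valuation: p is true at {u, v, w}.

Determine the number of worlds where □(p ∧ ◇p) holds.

u: successors {v}; p ∧ ◇p there: v:T. ✓
v: successors {w}; p ∧ ◇p there: w:F. ✗
w: successors {x}; p ∧ ◇p there: x:F. ✗
x: no successors, so □(p ∧ ◇p) holds vacuously. ✓
Satisfying worlds: {u, x}.

2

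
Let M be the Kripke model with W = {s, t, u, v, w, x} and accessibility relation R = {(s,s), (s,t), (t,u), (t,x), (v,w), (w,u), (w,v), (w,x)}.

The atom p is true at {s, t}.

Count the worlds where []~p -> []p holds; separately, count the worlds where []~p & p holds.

For []~p -> []p:
s: []~p is F, []p is T. ✓
t: []~p is T, []p is F. ✗
u: []~p is T, []p is T. ✓
v: []~p is T, []p is F. ✗
w: []~p is T, []p is F. ✗
x: []~p is T, []p is T. ✓
— 3 worlds.
For []~p & p:
s: []~p is F, p is T. ✗
t: []~p is T, p is T. ✓
u: []~p is T, p is F. ✗
v: []~p is T, p is F. ✗
w: []~p is T, p is F. ✗
x: []~p is T, p is F. ✗
— 1 world.

3 and 1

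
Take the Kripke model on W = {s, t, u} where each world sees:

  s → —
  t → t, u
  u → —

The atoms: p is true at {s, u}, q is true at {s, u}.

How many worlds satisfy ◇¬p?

s: no successors, so ◇¬p fails. ✗
t: successors {t, u}; ¬p there: t:T, u:F. ✓
u: no successors, so ◇¬p fails. ✗
Satisfying worlds: {t}.

1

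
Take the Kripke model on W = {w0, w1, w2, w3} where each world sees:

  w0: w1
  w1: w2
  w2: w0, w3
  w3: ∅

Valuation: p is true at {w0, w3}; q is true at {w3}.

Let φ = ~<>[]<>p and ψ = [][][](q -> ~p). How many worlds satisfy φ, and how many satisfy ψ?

2 and 3

For ~<>[]<>p:
w0: <>[]<>p is T. ✗
w1: <>[]<>p is F. ✓
w2: <>[]<>p is T. ✗
w3: <>[]<>p is F. ✓
— 2 worlds.
For [][][](q -> ~p):
w0: successors {w1}; [][](q -> ~p) there: w1:F. ✗
w1: successors {w2}; [][](q -> ~p) there: w2:T. ✓
w2: successors {w0, w3}; [][](q -> ~p) there: w0:T, w3:T. ✓
w3: no successors, so [][][](q -> ~p) holds vacuously. ✓
— 3 worlds.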